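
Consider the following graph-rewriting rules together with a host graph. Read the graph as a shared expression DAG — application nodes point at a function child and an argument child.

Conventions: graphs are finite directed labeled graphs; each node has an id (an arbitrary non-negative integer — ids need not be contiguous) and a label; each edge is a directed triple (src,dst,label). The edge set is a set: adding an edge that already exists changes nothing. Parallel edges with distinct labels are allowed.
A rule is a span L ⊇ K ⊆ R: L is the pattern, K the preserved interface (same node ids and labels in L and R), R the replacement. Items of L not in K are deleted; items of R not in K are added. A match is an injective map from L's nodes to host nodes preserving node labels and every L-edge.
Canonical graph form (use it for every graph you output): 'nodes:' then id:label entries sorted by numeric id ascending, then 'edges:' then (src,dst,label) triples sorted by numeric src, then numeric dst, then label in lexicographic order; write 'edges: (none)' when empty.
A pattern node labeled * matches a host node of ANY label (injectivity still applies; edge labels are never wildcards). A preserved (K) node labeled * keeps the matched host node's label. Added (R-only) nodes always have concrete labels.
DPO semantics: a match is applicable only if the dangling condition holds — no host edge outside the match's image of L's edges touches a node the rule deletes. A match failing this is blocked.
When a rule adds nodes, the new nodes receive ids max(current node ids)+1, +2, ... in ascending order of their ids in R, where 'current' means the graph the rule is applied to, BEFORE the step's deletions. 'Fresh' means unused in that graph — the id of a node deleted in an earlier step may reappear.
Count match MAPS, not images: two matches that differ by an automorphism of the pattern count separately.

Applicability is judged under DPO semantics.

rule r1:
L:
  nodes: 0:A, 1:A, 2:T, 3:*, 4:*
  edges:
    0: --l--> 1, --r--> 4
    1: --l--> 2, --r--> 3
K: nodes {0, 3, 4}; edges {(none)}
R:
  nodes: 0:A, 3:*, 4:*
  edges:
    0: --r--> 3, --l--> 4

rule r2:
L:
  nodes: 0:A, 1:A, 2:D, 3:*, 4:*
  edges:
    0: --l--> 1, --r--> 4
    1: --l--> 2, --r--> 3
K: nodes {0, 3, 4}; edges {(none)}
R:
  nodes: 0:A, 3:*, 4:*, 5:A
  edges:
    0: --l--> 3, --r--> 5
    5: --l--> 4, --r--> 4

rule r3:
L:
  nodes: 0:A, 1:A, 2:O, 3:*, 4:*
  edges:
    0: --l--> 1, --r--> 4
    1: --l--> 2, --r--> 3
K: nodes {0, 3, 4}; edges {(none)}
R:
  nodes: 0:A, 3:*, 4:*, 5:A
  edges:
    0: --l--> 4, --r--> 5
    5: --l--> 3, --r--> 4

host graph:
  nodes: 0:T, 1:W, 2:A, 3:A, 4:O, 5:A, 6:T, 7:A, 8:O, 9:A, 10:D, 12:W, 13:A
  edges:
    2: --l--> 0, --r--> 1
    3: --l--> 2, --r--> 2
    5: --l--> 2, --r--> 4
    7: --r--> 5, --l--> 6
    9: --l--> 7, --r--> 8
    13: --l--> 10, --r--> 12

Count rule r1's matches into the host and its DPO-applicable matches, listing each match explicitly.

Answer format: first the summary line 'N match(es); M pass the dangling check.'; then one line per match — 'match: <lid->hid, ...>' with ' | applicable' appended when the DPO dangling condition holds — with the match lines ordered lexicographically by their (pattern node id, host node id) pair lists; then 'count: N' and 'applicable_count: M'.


2 match(es); 1 pass the dangling check.
match: 0->5, 1->2, 2->0, 3->1, 4->4
match: 0->9, 1->7, 2->6, 3->5, 4->8 | applicable
count: 2
applicable_count: 1


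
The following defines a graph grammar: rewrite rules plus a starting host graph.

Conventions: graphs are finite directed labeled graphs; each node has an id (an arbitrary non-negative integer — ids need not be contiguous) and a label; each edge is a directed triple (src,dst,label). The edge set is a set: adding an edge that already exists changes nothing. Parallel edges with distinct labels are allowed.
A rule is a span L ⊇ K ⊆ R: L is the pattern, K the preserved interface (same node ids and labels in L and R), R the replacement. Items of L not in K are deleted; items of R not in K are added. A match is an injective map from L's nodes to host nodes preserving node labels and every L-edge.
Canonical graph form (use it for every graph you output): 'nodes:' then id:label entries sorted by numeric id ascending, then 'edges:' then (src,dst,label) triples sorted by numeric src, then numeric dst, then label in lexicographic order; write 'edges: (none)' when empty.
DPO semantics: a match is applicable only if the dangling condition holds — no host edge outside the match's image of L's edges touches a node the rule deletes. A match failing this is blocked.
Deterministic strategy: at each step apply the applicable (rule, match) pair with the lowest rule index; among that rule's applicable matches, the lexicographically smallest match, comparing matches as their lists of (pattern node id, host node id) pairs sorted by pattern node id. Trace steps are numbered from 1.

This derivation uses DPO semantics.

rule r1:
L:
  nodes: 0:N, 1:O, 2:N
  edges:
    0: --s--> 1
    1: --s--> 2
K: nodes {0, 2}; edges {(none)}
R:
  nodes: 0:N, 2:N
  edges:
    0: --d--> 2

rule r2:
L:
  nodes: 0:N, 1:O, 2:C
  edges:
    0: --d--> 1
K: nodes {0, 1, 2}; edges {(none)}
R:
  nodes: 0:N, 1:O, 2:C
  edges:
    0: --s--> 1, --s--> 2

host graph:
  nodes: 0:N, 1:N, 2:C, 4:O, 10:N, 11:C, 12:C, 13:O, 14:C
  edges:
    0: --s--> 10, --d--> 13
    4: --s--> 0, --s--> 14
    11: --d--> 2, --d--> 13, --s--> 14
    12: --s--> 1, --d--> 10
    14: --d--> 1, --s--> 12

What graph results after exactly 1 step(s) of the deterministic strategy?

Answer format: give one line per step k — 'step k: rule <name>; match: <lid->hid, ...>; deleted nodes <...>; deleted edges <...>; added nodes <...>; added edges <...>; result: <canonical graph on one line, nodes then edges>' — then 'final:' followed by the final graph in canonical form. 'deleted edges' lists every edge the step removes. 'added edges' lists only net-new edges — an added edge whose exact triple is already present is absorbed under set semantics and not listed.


step 1: rule r2; match: 0->0, 1->13, 2->2; deleted nodes (none); deleted edges (0,13,d); added nodes (none); added edges (0,2,s); (0,13,s); result: nodes: 0:N, 1:N, 2:C, 4:O, 10:N, 11:C, 12:C, 13:O, 14:C edges: (0,2,s); (0,10,s); (0,13,s); (4,0,s); (4,14,s); (11,2,d); (11,13,d); (11,14,s); (12,1,s); (12,10,d); (14,1,d); (14,12,s)
final:
nodes: 0:N, 1:N, 2:C, 4:O, 10:N, 11:C, 12:C, 13:O, 14:C
edges: (0,2,s); (0,10,s); (0,13,s); (4,0,s); (4,14,s); (11,2,d); (11,13,d); (11,14,s); (12,1,s); (12,10,d); (14,1,d); (14,12,s)


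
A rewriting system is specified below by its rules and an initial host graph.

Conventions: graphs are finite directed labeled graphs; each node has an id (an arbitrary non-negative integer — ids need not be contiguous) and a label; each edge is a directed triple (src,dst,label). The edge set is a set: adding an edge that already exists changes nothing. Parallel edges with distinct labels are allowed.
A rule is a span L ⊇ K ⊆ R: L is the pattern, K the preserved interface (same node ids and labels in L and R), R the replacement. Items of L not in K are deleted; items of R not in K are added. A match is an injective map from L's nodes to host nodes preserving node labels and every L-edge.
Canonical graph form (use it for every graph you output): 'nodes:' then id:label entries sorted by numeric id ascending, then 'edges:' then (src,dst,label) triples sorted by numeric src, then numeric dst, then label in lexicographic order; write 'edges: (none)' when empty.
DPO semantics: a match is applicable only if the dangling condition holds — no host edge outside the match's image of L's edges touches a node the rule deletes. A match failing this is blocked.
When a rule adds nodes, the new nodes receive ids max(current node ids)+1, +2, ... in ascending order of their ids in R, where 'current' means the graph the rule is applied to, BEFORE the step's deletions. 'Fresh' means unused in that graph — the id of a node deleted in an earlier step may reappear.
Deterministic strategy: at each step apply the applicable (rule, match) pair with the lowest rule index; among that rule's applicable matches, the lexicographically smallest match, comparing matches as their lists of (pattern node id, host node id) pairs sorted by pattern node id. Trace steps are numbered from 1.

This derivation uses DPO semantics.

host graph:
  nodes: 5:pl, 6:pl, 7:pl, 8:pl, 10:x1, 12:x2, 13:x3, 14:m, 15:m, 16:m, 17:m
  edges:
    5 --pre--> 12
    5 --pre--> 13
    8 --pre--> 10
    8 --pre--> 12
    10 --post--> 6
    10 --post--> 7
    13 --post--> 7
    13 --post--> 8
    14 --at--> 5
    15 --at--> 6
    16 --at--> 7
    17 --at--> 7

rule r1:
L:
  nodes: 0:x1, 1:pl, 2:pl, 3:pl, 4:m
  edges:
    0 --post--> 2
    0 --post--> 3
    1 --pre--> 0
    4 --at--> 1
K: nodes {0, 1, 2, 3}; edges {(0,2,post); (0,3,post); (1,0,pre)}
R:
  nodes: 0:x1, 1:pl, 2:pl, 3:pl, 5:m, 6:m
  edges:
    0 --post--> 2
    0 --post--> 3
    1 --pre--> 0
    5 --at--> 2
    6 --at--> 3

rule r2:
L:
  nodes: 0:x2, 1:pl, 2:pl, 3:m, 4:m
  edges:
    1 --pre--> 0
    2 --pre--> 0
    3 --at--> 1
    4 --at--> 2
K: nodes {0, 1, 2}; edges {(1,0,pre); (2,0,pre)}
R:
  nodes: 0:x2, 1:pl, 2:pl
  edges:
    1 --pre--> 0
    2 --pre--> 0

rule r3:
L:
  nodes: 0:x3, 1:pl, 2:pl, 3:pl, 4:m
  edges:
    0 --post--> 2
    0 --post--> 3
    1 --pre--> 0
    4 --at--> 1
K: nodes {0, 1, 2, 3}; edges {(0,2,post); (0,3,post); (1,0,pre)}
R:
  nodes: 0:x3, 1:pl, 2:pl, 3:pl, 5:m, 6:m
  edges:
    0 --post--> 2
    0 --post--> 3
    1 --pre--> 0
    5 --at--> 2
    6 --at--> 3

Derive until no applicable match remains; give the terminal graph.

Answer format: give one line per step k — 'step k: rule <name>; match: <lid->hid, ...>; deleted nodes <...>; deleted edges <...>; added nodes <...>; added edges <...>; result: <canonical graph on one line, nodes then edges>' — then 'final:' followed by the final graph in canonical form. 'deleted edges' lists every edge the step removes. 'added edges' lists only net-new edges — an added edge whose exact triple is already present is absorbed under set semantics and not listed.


step 1: rule r3; match: 0->13, 1->5, 2->7, 3->8, 4->14; deleted nodes 14; deleted edges (14,5,at); added nodes 18, 19; added edges (18,7,at); (19,8,at); result: nodes: 5:pl, 6:pl, 7:pl, 8:pl, 10:x1, 12:x2, 13:x3, 15:m, 16:m, 17:m, 18:m, 19:m edges: (5,12,pre); (5,13,pre); (8,10,pre); (8,12,pre); (10,6,post); (10,7,post); (13,7,post); (13,8,post); (15,6,at); (16,7,at); (17,7,at); (18,7,at); (19,8,at)
step 2: rule r1; match: 0->10, 1->8, 2->6, 3->7, 4->19; deleted nodes 19; deleted edges (19,8,at); added nodes 20, 21; added edges (20,6,at); (21,7,at); result: nodes: 5:pl, 6:pl, 7:pl, 8:pl, 10:x1, 12:x2, 13:x3, 15:m, 16:m, 17:m, 18:m, 20:m, 21:m edges: (5,12,pre); (5,13,pre); (8,10,pre); (8,12,pre); (10,6,post); (10,7,post); (13,7,post); (13,8,post); (15,6,at); (16,7,at); (17,7,at); (18,7,at); (20,6,at); (21,7,at)
final:
nodes: 5:pl, 6:pl, 7:pl, 8:pl, 10:x1, 12:x2, 13:x3, 15:m, 16:m, 17:m, 18:m, 20:m, 21:m
edges: (5,12,pre); (5,13,pre); (8,10,pre); (8,12,pre); (10,6,post); (10,7,post); (13,7,post); (13,8,post); (15,6,at); (16,7,at); (17,7,at); (18,7,at); (20,6,at); (21,7,at)


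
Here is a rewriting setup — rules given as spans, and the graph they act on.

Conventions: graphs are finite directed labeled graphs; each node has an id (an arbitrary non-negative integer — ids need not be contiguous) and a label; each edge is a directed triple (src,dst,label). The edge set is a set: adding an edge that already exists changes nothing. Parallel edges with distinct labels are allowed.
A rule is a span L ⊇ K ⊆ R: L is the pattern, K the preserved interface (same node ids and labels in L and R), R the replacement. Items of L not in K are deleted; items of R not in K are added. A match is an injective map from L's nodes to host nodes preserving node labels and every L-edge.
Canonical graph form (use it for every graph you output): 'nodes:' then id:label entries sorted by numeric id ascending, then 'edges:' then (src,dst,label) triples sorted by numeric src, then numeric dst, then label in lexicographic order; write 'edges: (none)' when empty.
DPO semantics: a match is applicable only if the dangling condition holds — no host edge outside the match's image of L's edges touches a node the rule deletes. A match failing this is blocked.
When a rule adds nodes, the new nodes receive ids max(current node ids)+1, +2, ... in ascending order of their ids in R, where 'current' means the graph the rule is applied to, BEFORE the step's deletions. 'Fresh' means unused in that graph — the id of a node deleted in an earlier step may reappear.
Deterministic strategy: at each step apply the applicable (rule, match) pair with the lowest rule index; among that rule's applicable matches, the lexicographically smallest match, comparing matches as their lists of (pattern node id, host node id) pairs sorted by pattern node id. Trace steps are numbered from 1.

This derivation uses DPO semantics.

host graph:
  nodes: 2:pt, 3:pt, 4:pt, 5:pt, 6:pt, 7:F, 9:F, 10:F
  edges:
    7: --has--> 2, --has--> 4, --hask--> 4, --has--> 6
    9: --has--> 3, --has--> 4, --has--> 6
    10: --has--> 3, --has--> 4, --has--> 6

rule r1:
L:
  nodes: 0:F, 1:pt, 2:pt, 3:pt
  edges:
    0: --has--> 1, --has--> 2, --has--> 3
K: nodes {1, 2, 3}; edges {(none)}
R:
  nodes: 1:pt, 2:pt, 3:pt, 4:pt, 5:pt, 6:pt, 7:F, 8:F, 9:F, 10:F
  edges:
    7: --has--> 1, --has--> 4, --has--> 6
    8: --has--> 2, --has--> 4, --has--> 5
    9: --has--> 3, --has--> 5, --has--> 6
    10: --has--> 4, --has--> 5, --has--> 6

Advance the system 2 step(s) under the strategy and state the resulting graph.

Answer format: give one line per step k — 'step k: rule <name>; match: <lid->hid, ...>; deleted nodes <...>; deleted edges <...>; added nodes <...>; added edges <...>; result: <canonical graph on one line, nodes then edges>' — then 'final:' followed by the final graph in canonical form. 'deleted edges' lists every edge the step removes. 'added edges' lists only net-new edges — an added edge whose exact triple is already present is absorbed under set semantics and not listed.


step 1: rule r1; match: 0->9, 1->3, 2->4, 3->6; deleted nodes 9; deleted edges (9,3,has); (9,4,has); (9,6,has); added nodes 11, 12, 13, 14, 15, 16, 17; added edges (14,3,has); (14,11,has); (14,13,has); (15,4,has); (15,11,has); (15,12,has); (16,6,has); (16,12,has); (16,13,has); (17,11,has); (17,12,has); (17,13,has); result: nodes: 2:pt, 3:pt, 4:pt, 5:pt, 6:pt, 7:F, 10:F, 11:pt, 12:pt, 13:pt, 14:F, 15:F, 16:F, 17:F edges: (7,2,has); (7,4,has); (7,4,hask); (7,6,has); (10,3,has); (10,4,has); (10,6,has); (14,3,has); (14,11,has); (14,13,has); (15,4,has); (15,11,has); (15,12,has); (16,6,has); (16,12,has); (16,13,has); (17,11,has); (17,12,has); (17,13,has)
step 2: rule r1; match: 0->10, 1->3, 2->4, 3->6; deleted nodes 10; deleted edges (10,3,has); (10,4,has); (10,6,has); added nodes 18, 19, 20, 21, 22, 23, 24; added edges (21,3,has); (21,18,has); (21,20,has); (22,4,has); (22,18,has); (22,19,has); (23,6,has); (23,19,has); (23,20,has); (24,18,has); (24,19,has); (24,20,has); result: nodes: 2:pt, 3:pt, 4:pt, 5:pt, 6:pt, 7:F, 11:pt, 12:pt, 13:pt, 14:F, 15:F, 16:F, 17:F, 18:pt, 19:pt, 20:pt, 21:F, 22:F, 23:F, 24:F edges: (7,2,has); (7,4,has); (7,4,hask); (7,6,has); (14,3,has); (14,11,has); (14,13,has); (15,4,has); (15,11,has); (15,12,has); (16,6,has); (16,12,has); (16,13,has); (17,11,has); (17,12,has); (17,13,has); (21,3,has); (21,18,has); (21,20,has); (22,4,has); (22,18,has); (22,19,has); (23,6,has); (23,19,has); (23,20,has); (24,18,has); (24,19,has); (24,20,has)
final:
nodes: 2:pt, 3:pt, 4:pt, 5:pt, 6:pt, 7:F, 11:pt, 12:pt, 13:pt, 14:F, 15:F, 16:F, 17:F, 18:pt, 19:pt, 20:pt, 21:F, 22:F, 23:F, 24:F
edges: (7,2,has); (7,4,has); (7,4,hask); (7,6,has); (14,3,has); (14,11,has); (14,13,has); (15,4,has); (15,11,has); (15,12,has); (16,6,has); (16,12,has); (16,13,has); (17,11,has); (17,12,has); (17,13,has); (21,3,has); (21,18,has); (21,20,has); (22,4,has); (22,18,has); (22,19,has); (23,6,has); (23,19,has); (23,20,has); (24,18,has); (24,19,has); (24,20,has)


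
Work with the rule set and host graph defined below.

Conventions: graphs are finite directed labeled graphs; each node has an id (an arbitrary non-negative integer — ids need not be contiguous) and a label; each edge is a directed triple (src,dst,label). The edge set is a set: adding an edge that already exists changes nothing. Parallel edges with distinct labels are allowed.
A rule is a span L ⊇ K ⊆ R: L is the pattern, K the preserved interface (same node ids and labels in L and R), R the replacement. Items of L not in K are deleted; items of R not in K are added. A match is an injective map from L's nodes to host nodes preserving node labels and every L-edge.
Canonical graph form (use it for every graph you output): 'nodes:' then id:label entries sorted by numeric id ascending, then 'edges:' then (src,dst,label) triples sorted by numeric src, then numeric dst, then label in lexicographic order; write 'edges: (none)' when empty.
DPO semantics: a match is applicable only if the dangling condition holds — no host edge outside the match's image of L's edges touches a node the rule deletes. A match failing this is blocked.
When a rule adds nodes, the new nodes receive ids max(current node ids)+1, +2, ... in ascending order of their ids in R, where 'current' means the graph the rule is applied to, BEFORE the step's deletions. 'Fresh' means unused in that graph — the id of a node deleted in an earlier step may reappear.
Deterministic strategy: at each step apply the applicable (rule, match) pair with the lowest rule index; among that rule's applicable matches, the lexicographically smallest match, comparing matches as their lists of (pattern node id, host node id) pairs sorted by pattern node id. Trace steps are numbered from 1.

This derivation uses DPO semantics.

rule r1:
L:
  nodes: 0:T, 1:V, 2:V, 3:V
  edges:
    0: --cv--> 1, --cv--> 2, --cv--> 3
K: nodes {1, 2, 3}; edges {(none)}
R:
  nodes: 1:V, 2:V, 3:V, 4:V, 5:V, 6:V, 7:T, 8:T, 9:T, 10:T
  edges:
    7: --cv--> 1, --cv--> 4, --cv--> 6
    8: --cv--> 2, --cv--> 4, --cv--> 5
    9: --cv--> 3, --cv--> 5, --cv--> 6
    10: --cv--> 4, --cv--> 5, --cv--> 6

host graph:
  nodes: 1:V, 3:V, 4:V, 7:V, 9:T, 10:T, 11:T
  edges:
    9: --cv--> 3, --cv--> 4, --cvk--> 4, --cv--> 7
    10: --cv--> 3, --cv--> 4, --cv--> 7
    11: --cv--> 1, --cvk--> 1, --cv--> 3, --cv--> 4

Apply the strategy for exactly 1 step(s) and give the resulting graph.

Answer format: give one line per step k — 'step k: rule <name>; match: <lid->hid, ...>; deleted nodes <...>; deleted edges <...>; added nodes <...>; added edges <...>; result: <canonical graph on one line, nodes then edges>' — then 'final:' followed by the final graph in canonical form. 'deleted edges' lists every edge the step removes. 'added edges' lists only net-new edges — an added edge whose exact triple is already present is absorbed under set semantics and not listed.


step 1: rule r1; match: 0->10, 1->3, 2->4, 3->7; deleted nodes 10; deleted edges (10,3,cv); (10,4,cv); (10,7,cv); added nodes 12, 13, 14, 15, 16, 17, 18; added edges (15,3,cv); (15,12,cv); (15,14,cv); (16,4,cv); (16,12,cv); (16,13,cv); (17,7,cv); (17,13,cv); (17,14,cv); (18,12,cv); (18,13,cv); (18,14,cv); result: nodes: 1:V, 3:V, 4:V, 7:V, 9:T, 11:T, 12:V, 13:V, 14:V, 15:T, 16:T, 17:T, 18:T edges: (9,3,cv); (9,4,cv); (9,4,cvk); (9,7,cv); (11,1,cv); (11,1,cvk); (11,3,cv); (11,4,cv); (15,3,cv); (15,12,cv); (15,14,cv); (16,4,cv); (16,12,cv); (16,13,cv); (17,7,cv); (17,13,cv); (17,14,cv); (18,12,cv); (18,13,cv); (18,14,cv)
final:
nodes: 1:V, 3:V, 4:V, 7:V, 9:T, 11:T, 12:V, 13:V, 14:V, 15:T, 16:T, 17:T, 18:T
edges: (9,3,cv); (9,4,cv); (9,4,cvk); (9,7,cv); (11,1,cv); (11,1,cvk); (11,3,cv); (11,4,cv); (15,3,cv); (15,12,cv); (15,14,cv); (16,4,cv); (16,12,cv); (16,13,cv); (17,7,cv); (17,13,cv); (17,14,cv); (18,12,cv); (18,13,cv); (18,14,cv)


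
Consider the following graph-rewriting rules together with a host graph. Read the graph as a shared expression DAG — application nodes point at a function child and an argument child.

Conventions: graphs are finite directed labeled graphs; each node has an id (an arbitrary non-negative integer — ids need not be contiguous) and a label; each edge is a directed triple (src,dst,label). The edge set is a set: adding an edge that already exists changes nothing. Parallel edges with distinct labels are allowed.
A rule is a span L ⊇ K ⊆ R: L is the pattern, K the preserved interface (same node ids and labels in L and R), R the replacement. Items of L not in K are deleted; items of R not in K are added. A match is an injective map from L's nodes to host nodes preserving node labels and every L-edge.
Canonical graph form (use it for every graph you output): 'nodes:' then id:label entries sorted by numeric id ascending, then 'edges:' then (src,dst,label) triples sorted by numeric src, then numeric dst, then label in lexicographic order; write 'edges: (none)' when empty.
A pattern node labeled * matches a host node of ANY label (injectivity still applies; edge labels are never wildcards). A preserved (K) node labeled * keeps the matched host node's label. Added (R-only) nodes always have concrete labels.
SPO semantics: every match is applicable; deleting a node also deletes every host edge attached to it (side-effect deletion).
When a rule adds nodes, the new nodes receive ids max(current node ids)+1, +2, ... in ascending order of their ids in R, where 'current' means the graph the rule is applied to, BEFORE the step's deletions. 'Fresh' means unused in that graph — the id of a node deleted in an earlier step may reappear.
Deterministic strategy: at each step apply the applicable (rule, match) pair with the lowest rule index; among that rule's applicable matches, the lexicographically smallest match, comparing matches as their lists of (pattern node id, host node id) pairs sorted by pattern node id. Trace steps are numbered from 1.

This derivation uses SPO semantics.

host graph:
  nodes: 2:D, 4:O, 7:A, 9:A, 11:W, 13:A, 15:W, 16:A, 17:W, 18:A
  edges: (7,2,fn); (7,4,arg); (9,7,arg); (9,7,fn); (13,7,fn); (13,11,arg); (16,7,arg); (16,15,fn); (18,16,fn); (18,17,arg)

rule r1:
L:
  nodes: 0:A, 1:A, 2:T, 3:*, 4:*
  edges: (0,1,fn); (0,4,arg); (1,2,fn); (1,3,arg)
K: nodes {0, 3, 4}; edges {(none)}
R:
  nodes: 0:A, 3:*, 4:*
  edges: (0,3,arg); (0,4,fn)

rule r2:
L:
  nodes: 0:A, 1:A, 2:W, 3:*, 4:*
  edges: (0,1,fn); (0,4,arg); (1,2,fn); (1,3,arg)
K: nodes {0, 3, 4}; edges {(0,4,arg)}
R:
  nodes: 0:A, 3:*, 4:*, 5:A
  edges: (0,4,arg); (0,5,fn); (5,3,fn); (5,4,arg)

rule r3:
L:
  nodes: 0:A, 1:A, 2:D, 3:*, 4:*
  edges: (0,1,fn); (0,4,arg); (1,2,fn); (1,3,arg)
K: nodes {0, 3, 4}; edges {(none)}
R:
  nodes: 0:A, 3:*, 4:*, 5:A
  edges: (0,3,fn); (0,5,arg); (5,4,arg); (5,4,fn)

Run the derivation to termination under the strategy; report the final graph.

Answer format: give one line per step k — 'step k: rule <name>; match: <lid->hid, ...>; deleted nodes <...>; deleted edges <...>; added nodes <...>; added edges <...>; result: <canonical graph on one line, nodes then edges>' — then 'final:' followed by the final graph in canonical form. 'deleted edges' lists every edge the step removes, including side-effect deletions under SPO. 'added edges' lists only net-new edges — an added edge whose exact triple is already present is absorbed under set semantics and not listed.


step 1: rule r2; match: 0->18, 1->16, 2->15, 3->7, 4->17; deleted nodes 15, 16; deleted edges (16,7,arg); (16,15,fn); (18,16,fn); added nodes 19; added edges (18,19,fn); (19,7,fn); (19,17,arg); result: nodes: 2:D, 4:O, 7:A, 9:A, 11:W, 13:A, 17:W, 18:A, 19:A edges: (7,2,fn); (7,4,arg); (9,7,arg); (9,7,fn); (13,7,fn); (13,11,arg); (18,17,arg); (18,19,fn); (19,7,fn); (19,17,arg)
step 2: rule r3; match: 0->13, 1->7, 2->2, 3->4, 4->11; deleted nodes 2, 7; deleted edges (7,2,fn); (7,4,arg); (9,7,arg); (9,7,fn); (13,7,fn); (13,11,arg); (19,7,fn); added nodes 20; added edges (13,4,fn); (13,20,arg); (20,11,arg); (20,11,fn); result: nodes: 4:O, 9:A, 11:W, 13:A, 17:W, 18:A, 19:A, 20:A edges: (13,4,fn); (13,20,arg); (18,17,arg); (18,19,fn); (19,17,arg); (20,11,arg); (20,11,fn)
final:
nodes: 4:O, 9:A, 11:W, 13:A, 17:W, 18:A, 19:A, 20:A
edges: (13,4,fn); (13,20,arg); (18,17,arg); (18,19,fn); (19,17,arg); (20,11,arg); (20,11,fn)


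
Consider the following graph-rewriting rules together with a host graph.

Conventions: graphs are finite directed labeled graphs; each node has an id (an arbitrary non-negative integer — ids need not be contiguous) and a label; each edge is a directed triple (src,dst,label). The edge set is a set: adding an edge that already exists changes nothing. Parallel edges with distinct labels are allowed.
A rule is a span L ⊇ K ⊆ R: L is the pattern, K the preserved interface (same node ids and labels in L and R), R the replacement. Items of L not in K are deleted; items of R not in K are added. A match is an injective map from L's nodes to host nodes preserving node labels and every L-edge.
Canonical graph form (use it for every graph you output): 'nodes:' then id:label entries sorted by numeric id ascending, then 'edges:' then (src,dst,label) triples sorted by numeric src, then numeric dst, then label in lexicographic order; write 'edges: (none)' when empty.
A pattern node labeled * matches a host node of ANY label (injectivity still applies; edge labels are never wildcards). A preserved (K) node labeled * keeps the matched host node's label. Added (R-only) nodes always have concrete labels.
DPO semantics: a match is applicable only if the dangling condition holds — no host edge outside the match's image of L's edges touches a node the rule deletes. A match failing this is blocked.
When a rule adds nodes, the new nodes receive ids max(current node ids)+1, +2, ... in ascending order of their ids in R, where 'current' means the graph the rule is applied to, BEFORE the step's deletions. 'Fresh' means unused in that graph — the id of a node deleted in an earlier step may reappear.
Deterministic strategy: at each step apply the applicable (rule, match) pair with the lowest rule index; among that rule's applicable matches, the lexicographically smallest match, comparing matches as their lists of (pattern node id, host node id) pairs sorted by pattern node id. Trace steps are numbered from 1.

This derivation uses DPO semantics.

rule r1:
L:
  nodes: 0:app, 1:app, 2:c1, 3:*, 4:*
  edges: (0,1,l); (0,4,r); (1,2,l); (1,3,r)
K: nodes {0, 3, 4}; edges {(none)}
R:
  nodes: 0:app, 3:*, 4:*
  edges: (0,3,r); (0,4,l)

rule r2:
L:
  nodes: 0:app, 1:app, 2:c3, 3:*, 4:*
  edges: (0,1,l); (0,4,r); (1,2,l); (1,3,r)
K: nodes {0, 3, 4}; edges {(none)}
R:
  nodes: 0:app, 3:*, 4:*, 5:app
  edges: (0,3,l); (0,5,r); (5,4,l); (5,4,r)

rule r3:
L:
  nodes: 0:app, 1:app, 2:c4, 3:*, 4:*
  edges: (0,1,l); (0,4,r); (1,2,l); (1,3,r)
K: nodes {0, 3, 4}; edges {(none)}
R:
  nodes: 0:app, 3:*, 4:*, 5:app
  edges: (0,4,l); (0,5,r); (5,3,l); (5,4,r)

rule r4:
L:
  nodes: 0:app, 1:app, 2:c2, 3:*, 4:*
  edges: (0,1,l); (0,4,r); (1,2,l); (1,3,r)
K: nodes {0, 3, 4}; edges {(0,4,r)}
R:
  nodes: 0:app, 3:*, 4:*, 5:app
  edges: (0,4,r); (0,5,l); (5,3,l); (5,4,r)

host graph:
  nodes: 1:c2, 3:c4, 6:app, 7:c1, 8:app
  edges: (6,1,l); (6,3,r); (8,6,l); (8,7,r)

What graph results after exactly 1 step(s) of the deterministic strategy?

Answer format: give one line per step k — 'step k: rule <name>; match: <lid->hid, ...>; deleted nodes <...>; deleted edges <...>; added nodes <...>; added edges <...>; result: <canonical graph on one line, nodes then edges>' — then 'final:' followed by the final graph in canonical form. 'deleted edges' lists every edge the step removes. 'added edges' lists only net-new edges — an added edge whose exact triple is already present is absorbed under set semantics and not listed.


step 1: rule r4; match: 0->8, 1->6, 2->1, 3->3, 4->7; deleted nodes 1, 6; deleted edges (6,1,l); (6,3,r); (8,6,l); added nodes 9; added edges (8,9,l); (9,3,l); (9,7,r); result: nodes: 3:c4, 7:c1, 8:app, 9:app edges: (8,7,r); (8,9,l); (9,3,l); (9,7,r)
final:
nodes: 3:c4, 7:c1, 8:app, 9:app
edges: (8,7,r); (8,9,l); (9,3,l); (9,7,r)


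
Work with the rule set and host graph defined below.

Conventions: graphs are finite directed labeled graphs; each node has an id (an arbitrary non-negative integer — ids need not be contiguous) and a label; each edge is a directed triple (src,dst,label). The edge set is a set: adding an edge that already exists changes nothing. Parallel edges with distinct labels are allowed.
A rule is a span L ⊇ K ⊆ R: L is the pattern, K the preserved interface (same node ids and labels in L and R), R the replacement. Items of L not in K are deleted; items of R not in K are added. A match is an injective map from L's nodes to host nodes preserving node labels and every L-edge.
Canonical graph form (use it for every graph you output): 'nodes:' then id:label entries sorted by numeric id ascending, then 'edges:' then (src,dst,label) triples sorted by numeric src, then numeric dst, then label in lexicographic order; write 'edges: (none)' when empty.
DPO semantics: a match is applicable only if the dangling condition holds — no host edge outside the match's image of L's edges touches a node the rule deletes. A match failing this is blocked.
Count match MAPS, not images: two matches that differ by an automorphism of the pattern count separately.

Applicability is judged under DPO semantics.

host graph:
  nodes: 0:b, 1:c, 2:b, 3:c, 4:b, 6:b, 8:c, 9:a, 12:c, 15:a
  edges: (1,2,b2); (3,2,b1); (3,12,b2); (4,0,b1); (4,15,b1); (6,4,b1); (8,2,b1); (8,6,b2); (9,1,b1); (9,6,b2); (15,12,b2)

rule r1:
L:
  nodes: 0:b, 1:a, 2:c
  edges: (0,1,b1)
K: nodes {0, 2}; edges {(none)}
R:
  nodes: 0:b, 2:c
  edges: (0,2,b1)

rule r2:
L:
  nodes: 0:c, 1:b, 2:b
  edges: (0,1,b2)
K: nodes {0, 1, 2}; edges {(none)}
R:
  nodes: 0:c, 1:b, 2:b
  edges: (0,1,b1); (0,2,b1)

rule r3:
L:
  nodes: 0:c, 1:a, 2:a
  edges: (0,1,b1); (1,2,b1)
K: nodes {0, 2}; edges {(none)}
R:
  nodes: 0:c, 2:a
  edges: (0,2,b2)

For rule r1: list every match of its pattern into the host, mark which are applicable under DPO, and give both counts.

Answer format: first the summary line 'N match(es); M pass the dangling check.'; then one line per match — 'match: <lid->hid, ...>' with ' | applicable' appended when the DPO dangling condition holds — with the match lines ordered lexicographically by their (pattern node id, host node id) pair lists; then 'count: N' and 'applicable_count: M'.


4 match(es); 0 pass the dangling check.
match: 0->4, 1->15, 2->1
match: 0->4, 1->15, 2->3
match: 0->4, 1->15, 2->8
match: 0->4, 1->15, 2->12
count: 4
applicable_count: 0


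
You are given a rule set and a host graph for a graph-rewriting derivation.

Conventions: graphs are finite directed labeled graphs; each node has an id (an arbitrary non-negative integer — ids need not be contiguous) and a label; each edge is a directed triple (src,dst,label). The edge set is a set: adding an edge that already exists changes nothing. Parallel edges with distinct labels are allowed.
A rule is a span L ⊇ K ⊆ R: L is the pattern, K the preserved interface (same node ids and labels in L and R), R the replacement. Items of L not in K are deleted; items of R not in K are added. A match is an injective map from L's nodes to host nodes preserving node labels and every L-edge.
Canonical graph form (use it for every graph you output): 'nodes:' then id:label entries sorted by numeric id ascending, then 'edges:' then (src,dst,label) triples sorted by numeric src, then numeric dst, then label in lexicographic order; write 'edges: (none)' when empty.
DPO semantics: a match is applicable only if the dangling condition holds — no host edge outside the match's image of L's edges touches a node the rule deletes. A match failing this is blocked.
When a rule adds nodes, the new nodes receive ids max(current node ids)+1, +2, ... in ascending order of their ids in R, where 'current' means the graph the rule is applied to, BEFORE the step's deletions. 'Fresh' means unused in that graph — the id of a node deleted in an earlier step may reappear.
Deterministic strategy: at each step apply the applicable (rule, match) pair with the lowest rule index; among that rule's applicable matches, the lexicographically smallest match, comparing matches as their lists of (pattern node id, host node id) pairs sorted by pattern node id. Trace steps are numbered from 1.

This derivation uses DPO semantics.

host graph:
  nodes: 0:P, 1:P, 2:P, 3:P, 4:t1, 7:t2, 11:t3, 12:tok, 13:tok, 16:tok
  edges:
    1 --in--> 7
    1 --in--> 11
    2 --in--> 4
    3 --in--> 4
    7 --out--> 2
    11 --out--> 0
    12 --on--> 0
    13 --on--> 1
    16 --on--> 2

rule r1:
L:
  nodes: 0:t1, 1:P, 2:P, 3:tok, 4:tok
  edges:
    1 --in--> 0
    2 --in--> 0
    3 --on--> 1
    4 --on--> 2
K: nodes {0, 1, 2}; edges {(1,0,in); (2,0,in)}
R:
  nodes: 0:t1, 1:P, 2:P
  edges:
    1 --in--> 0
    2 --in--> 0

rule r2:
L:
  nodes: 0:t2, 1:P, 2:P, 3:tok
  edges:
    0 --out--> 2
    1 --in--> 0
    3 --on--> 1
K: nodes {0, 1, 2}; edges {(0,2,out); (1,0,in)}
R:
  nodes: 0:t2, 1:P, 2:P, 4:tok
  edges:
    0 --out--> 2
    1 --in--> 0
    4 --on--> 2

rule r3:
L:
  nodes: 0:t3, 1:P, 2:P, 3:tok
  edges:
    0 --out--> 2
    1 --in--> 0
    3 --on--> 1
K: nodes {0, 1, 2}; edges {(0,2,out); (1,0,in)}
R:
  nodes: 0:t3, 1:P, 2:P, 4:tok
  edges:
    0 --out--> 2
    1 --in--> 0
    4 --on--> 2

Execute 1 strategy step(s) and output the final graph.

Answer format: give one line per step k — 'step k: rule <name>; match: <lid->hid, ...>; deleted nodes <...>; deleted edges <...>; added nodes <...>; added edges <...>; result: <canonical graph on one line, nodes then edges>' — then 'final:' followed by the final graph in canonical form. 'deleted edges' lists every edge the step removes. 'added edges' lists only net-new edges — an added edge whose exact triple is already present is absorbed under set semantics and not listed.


step 1: rule r2; match: 0->7, 1->1, 2->2, 3->13; deleted nodes 13; deleted edges (13,1,on); added nodes 17; added edges (17,2,on); result: nodes: 0:P, 1:P, 2:P, 3:P, 4:t1, 7:t2, 11:t3, 12:tok, 16:tok, 17:tok edges: (1,7,in); (1,11,in); (2,4,in); (3,4,in); (7,2,out); (11,0,out); (12,0,on); (16,2,on); (17,2,on)
final:
nodes: 0:P, 1:P, 2:P, 3:P, 4:t1, 7:t2, 11:t3, 12:tok, 16:tok, 17:tok
edges: (1,7,in); (1,11,in); (2,4,in); (3,4,in); (7,2,out); (11,0,out); (12,0,on); (16,2,on); (17,2,on)


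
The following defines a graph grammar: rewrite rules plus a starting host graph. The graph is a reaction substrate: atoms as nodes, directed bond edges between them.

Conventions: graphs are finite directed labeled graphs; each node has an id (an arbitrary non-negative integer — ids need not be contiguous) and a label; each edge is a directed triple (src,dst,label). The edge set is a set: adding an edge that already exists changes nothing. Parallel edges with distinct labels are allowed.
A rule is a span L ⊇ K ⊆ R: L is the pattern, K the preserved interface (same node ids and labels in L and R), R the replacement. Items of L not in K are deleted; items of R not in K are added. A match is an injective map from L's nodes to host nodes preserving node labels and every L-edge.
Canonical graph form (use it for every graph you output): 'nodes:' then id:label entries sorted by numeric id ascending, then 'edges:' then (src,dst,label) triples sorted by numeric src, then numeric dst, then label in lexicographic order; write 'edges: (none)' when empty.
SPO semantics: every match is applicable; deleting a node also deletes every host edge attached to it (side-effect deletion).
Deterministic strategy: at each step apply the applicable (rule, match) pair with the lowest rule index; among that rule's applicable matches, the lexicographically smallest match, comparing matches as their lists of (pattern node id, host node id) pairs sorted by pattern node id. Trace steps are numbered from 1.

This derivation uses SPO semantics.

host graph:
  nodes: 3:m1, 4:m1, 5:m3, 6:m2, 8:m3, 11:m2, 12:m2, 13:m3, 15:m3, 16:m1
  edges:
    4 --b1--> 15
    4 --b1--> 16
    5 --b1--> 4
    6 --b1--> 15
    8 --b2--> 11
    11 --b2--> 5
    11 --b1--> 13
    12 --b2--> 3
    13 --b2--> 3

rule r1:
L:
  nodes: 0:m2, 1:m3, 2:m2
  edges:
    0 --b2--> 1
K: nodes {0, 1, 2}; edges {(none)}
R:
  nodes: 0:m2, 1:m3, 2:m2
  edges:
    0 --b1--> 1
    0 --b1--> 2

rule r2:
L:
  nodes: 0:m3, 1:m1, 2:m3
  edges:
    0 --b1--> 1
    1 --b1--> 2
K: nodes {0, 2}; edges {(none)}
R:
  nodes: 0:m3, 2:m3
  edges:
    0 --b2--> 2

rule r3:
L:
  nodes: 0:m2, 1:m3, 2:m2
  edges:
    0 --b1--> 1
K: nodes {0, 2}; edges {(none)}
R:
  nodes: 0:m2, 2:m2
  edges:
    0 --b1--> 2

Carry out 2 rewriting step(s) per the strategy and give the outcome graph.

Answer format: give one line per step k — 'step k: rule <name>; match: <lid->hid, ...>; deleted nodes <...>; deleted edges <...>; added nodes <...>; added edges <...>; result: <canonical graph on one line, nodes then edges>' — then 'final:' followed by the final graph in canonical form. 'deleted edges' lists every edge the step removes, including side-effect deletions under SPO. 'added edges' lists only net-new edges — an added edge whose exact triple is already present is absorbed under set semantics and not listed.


step 1: rule r1; match: 0->11, 1->5, 2->6; deleted nodes (none); deleted edges (11,5,b2); added nodes (none); added edges (11,5,b1); (11,6,b1); result: nodes: 3:m1, 4:m1, 5:m3, 6:m2, 8:m3, 11:m2, 12:m2, 13:m3, 15:m3, 16:m1 edges: (4,15,b1); (4,16,b1); (5,4,b1); (6,15,b1); (8,11,b2); (11,5,b1); (11,6,b1); (11,13,b1); (12,3,b2); (13,3,b2)
step 2: rule r2; match: 0->5, 1->4, 2->15; deleted nodes 4; deleted edges (4,15,b1); (4,16,b1); (5,4,b1); added nodes (none); added edges (5,15,b2); result: nodes: 3:m1, 5:m3, 6:m2, 8:m3, 11:m2, 12:m2, 13:m3, 15:m3, 16:m1 edges: (5,15,b2); (6,15,b1); (8,11,b2); (11,5,b1); (11,6,b1); (11,13,b1); (12,3,b2); (13,3,b2)
final:
nodes: 3:m1, 5:m3, 6:m2, 8:m3, 11:m2, 12:m2, 13:m3, 15:m3, 16:m1
edges: (5,15,b2); (6,15,b1); (8,11,b2); (11,5,b1); (11,6,b1); (11,13,b1); (12,3,b2); (13,3,b2)


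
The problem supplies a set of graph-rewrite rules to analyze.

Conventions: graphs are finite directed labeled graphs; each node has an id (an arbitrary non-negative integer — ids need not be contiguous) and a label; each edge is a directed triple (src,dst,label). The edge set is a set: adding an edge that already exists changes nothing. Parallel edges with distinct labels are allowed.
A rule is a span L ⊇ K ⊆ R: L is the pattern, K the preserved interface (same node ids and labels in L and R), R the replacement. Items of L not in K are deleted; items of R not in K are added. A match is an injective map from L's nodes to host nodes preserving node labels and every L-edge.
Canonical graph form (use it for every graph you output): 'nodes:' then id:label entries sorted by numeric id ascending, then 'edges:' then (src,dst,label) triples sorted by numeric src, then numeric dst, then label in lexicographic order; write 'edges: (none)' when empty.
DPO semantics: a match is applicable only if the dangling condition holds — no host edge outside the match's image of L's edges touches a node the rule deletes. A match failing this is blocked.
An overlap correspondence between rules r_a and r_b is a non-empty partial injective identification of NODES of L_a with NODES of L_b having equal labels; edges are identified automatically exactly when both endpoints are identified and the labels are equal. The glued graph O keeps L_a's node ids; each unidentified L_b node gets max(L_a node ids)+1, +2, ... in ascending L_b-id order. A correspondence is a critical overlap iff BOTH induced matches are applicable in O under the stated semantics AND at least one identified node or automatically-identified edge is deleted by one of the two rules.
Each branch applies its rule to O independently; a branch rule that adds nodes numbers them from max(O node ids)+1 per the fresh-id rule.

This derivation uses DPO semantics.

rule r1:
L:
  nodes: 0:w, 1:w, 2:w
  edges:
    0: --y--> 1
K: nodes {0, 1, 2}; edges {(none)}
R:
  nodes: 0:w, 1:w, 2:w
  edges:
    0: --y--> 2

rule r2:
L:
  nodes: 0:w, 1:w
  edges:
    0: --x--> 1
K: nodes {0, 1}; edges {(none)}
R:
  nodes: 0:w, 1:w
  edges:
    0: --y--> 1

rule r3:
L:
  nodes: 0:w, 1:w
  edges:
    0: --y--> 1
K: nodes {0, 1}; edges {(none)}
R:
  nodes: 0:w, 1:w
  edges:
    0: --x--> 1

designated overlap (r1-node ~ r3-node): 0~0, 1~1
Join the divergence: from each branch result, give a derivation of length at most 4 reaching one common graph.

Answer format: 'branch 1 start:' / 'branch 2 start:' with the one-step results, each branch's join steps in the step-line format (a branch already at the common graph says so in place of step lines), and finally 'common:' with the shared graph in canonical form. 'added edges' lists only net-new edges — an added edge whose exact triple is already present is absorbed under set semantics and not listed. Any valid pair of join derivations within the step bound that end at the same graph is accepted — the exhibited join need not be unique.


branch 1 start:
nodes: 0:w, 1:w, 2:w
edges: (0,2,y)
branch 2 start:
nodes: 0:w, 1:w, 2:w
edges: (0,1,x)
branch 1 step 1: rule r1; match: 0->0, 1->2, 2->1; deleted nodes (none); deleted edges (0,2,y); added nodes (none); added edges (0,1,y); result: nodes: 0:w, 1:w, 2:w edges: (0,1,y)
branch 2 step 1: rule r2; match: 0->0, 1->1; deleted nodes (none); deleted edges (0,1,x); added nodes (none); added edges (0,1,y); result: nodes: 0:w, 1:w, 2:w edges: (0,1,y)
common:
nodes: 0:w, 1:w, 2:w
edges: (0,1,y)
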